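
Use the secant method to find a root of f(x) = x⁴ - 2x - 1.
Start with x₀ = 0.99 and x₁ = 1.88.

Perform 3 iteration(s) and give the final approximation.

f(x) = x⁴ - 2x - 1
x₀ = 0.99, x₁ = 1.88

Secant formula: x_{n+1} = x_n - f(x_n)(x_n - x_{n-1})/(f(x_n) - f(x_{n-1}))

Iteration 1:
  f(0.990000) = -2.019404
  f(1.880000) = 7.731983
  x_2 = 1.880000 - 7.731983×(1.880000 - 0.990000)/(7.731983 - (-2.019404))
       = 1.174309
Iteration 2:
  f(1.880000) = 7.731983
  f(1.174309) = -1.446972
  x_3 = 1.174309 - (-1.446972)×(1.174309 - 1.880000)/(-1.446972 - 7.731983)
       = 1.285554
Iteration 3:
  f(1.174309) = -1.446972
  f(1.285554) = -0.839857
  x_4 = 1.285554 - (-0.839857)×(1.285554 - 1.174309)/(-0.839857 - (-1.446972))
       = 1.439446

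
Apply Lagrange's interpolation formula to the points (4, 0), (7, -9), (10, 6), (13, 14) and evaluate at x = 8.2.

Lagrange interpolation formula:
P(x) = Σ yᵢ × Lᵢ(x)
where Lᵢ(x) = Π_{j≠i} (x - xⱼ)/(xᵢ - xⱼ)

L_0(8.2) = (8.2 - 7)/(4 - 7) × (8.2 - 10)/(4 - 10) × (8.2 - 13)/(4 - 13) = -0.064000
L_1(8.2) = (8.2 - 4)/(7 - 4) × (8.2 - 10)/(7 - 10) × (8.2 - 13)/(7 - 13) = 0.672000
L_2(8.2) = (8.2 - 4)/(10 - 4) × (8.2 - 7)/(10 - 7) × (8.2 - 13)/(10 - 13) = 0.448000
L_3(8.2) = (8.2 - 4)/(13 - 4) × (8.2 - 7)/(13 - 7) × (8.2 - 10)/(13 - 10) = -0.056000

P(8.2) = 0×L_0(8.2) + (-9)×L_1(8.2) + 6×L_2(8.2) + 14×L_3(8.2)
P(8.2) = -4.144000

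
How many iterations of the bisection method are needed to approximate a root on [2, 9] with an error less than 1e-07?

We need (b-a)/2^n ≤ 1e-07
(9 - 2)/2^n ≤ 1e-07
7/2^n ≤ 1e-07
2^n ≥ 70000000
n ≥ log₂(70000000) = 26.06
n ≥ 27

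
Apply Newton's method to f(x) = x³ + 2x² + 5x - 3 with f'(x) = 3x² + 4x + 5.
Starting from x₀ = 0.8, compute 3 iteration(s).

f(x) = x³ + 2x² + 5x - 3
f'(x) = 3x² + 4x + 5
x₀ = 0.8

Newton-Raphson formula: x_{n+1} = x_n - f(x_n)/f'(x_n)

Iteration 1:
  f(0.800000) = 2.792000
  f'(0.800000) = 10.120000
  x_1 = 0.800000 - 2.792000/10.120000 = 0.524111
Iteration 2:
  f(0.524111) = 0.313906
  f'(0.524111) = 7.920519
  x_2 = 0.524111 - 0.313906/7.920519 = 0.484479
Iteration 3:
  f(0.484479) = 0.005549
  f'(0.484479) = 7.642073
  x_3 = 0.484479 - 0.005549/7.642073 = 0.483753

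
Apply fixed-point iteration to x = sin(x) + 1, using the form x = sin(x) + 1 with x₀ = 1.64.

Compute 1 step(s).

Equation: x = sin(x) + 1
Fixed-point form: x = sin(x) + 1
x₀ = 1.64

x_1 = g(1.640000) = 1.997606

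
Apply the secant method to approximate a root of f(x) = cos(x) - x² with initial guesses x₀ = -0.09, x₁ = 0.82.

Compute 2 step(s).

f(x) = cos(x) - x²
x₀ = -0.09, x₁ = 0.82

Secant formula: x_{n+1} = x_n - f(x_n)(x_n - x_{n-1})/(f(x_n) - f(x_{n-1}))

Iteration 1:
  f(-0.090000) = 0.987853
  f(0.820000) = 0.009821
  x_2 = 0.820000 - 0.009821×(0.820000 - (-0.090000))/(0.009821 - 0.987853)
       = 0.829138
Iteration 2:
  f(0.820000) = 0.009821
  f(0.829138) = -0.011958
  x_3 = 0.829138 - (-0.011958)×(0.829138 - 0.820000)/(-0.011958 - 0.009821)
       = 0.824121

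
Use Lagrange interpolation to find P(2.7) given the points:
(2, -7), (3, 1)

Lagrange interpolation formula:
P(x) = Σ yᵢ × Lᵢ(x)
where Lᵢ(x) = Π_{j≠i} (x - xⱼ)/(xᵢ - xⱼ)

L_0(2.7) = (2.7 - 3)/(2 - 3) = 0.300000
L_1(2.7) = (2.7 - 2)/(3 - 2) = 0.700000

P(2.7) = (-7)×L_0(2.7) + 1×L_1(2.7)
P(2.7) = -1.400000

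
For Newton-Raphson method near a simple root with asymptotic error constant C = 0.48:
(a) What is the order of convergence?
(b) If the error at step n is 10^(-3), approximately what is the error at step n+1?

(a) Newton-Raphson has quadratic (order 2) convergence near simple roots.
    This means |e_{n+1}| ≈ C|e_n|².

(b) With |e_n| = 10^(-3) and C = 0.48:
    |e_{n+1}| ≈ 0.48 × (10^(-3))² = 0.48 × 10^(-6)

(a) 2 (quadratic); (b) |e_{n+1}| ≈ 4.800e-07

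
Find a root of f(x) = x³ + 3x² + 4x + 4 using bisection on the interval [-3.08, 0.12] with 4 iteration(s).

f(x) = x³ + 3x² + 4x + 4
Initial interval: [-3.08, 0.12]

Iteration 1:
  c_1 = (-3.080000 + 0.120000)/2 = -1.480000
  f(c_1) = f(-1.480000) = 1.409408
  f(a) × f(c) < 0, new interval: [-3.080000, -1.480000]
Iteration 2:
  c_2 = (-3.080000 + (-1.480000))/2 = -2.280000
  f(c_2) = f(-2.280000) = -1.377152
  f(a) × f(c) ≥ 0, new interval: [-2.280000, -1.480000]
Iteration 3:
  c_3 = (-2.280000 + (-1.480000))/2 = -1.880000
  f(c_3) = f(-1.880000) = 0.438528
  f(a) × f(c) < 0, new interval: [-2.280000, -1.880000]
Iteration 4:
  c_4 = (-2.280000 + (-1.880000))/2 = -2.080000
  f(c_4) = f(-2.080000) = -0.339712
  f(a) × f(c) ≥ 0, new interval: [-2.080000, -1.880000]

After 4 iteration(s), the approximation is c_4 = -2.080000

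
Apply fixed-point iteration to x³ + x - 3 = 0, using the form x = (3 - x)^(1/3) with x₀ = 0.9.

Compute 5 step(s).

Equation: x³ + x - 3 = 0
Fixed-point form: x = (3 - x)^(1/3)
x₀ = 0.9

x_1 = g(0.900000) = 1.280579
x_2 = g(1.280579) = 1.198011
x_3 = g(1.198011) = 1.216888
x_4 = g(1.216888) = 1.212624
x_5 = g(1.212624) = 1.213590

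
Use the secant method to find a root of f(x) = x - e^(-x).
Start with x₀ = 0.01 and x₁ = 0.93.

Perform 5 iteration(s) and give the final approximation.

f(x) = x - e^(-x)
x₀ = 0.01, x₁ = 0.93

Secant formula: x_{n+1} = x_n - f(x_n)(x_n - x_{n-1})/(f(x_n) - f(x_{n-1}))

Iteration 1:
  f(0.010000) = -0.980050
  f(0.930000) = 0.535446
  x_2 = 0.930000 - 0.535446×(0.930000 - 0.010000)/(0.535446 - (-0.980050))
       = 0.604951
Iteration 2:
  f(0.930000) = 0.535446
  f(0.604951) = 0.058850
  x_3 = 0.604951 - 0.058850×(0.604951 - 0.930000)/(0.058850 - 0.535446)
       = 0.564814
Iteration 3:
  f(0.604951) = 0.058850
  f(0.564814) = -0.003652
  x_4 = 0.564814 - (-0.003652)×(0.564814 - 0.604951)/(-0.003652 - 0.058850)
       = 0.567159
Iteration 4:
  f(0.564814) = -0.003652
  f(0.567159) = 0.000025
  x_5 = 0.567159 - 0.000025×(0.567159 - 0.564814)/(0.000025 - (-0.003652))
       = 0.567143
Iteration 5:
  f(0.567159) = 0.000025
  f(0.567143) = 0.000000
  x_6 = 0.567143 - 0.000000×(0.567143 - 0.567159)/(0.000000 - 0.000025)
       = 0.567143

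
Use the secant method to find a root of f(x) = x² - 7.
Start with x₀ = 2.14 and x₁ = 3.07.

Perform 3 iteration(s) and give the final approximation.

f(x) = x² - 7
x₀ = 2.14, x₁ = 3.07

Secant formula: x_{n+1} = x_n - f(x_n)(x_n - x_{n-1})/(f(x_n) - f(x_{n-1}))

Iteration 1:
  f(2.140000) = -2.420400
  f(3.070000) = 2.424900
  x_2 = 3.070000 - 2.424900×(3.070000 - 2.140000)/(2.424900 - (-2.420400))
       = 2.604568
Iteration 2:
  f(3.070000) = 2.424900
  f(2.604568) = -0.216225
  x_3 = 2.604568 - (-0.216225)×(2.604568 - 3.070000)/(-0.216225 - 2.424900)
       = 2.642672
Iteration 3:
  f(2.604568) = -0.216225
  f(2.642672) = -0.016283
  x_4 = 2.642672 - (-0.016283)×(2.642672 - 2.604568)/(-0.016283 - (-0.216225))
       = 2.645775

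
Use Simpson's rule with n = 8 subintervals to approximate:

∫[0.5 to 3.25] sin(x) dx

f(x) = sin(x)
a = 0.5, b = 3.25, n = 8
h = (b - a)/n = 0.343750

Simpson's rule: (h/3)[f(x₀) + 4f(x₁) + 2f(x₂) + ... + f(xₙ)]

x_0 = 0.5000, f(x_0) = 0.479426, coefficient = 1
x_1 = 0.8438, f(x_1) = 0.747141, coefficient = 4
x_2 = 1.1875, f(x_2) = 0.927437, coefficient = 2
x_3 = 1.5312, f(x_3) = 0.999218, coefficient = 4
x_4 = 1.8750, f(x_4) = 0.954086, coefficient = 2
x_5 = 2.2188, f(x_5) = 0.797321, coefficient = 4
x_6 = 2.5625, f(x_6) = 0.547265, coefficient = 2
x_7 = 2.9062, f(x_7) = 0.233176, coefficient = 4
x_8 = 3.2500, f(x_8) = -0.108195, coefficient = 1

I ≈ (0.343750/3) × 16.336228 = 1.871859
Exact value: 1.871712
Error: 0.000147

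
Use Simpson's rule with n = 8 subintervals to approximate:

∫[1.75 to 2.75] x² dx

f(x) = x²
a = 1.75, b = 2.75, n = 8
h = (b - a)/n = 0.125000

Simpson's rule: (h/3)[f(x₀) + 4f(x₁) + 2f(x₂) + ... + f(xₙ)]

x_0 = 1.7500, f(x_0) = 3.062500, coefficient = 1
x_1 = 1.8750, f(x_1) = 3.515625, coefficient = 4
x_2 = 2.0000, f(x_2) = 4.000000, coefficient = 2
x_3 = 2.1250, f(x_3) = 4.515625, coefficient = 4
x_4 = 2.2500, f(x_4) = 5.062500, coefficient = 2
x_5 = 2.3750, f(x_5) = 5.640625, coefficient = 4
x_6 = 2.5000, f(x_6) = 6.250000, coefficient = 2
x_7 = 2.6250, f(x_7) = 6.890625, coefficient = 4
x_8 = 2.7500, f(x_8) = 7.562500, coefficient = 1

I ≈ (0.125000/3) × 123.500000 = 5.145833
Exact value: 5.145833
Error: 0.000000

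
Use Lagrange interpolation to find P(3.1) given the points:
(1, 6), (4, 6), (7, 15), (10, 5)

Lagrange interpolation formula:
P(x) = Σ yᵢ × Lᵢ(x)
where Lᵢ(x) = Π_{j≠i} (x - xⱼ)/(xᵢ - xⱼ)

L_0(3.1) = (3.1 - 4)/(1 - 4) × (3.1 - 7)/(1 - 7) × (3.1 - 10)/(1 - 10) = 0.149500
L_1(3.1) = (3.1 - 1)/(4 - 1) × (3.1 - 7)/(4 - 7) × (3.1 - 10)/(4 - 10) = 1.046500
L_2(3.1) = (3.1 - 1)/(7 - 1) × (3.1 - 4)/(7 - 4) × (3.1 - 10)/(7 - 10) = -0.241500
L_3(3.1) = (3.1 - 1)/(10 - 1) × (3.1 - 4)/(10 - 4) × (3.1 - 7)/(10 - 7) = 0.045500

P(3.1) = 6×L_0(3.1) + 6×L_1(3.1) + 15×L_2(3.1) + 5×L_3(3.1)
P(3.1) = 3.781000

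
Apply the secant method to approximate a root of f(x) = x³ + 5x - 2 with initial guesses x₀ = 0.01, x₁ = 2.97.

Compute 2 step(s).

f(x) = x³ + 5x - 2
x₀ = 0.01, x₁ = 2.97

Secant formula: x_{n+1} = x_n - f(x_n)(x_n - x_{n-1})/(f(x_n) - f(x_{n-1}))

Iteration 1:
  f(0.010000) = -1.949999
  f(2.970000) = 39.048073
  x_2 = 2.970000 - 39.048073×(2.970000 - 0.010000)/(39.048073 - (-1.949999))
       = 0.150787
Iteration 2:
  f(2.970000) = 39.048073
  f(0.150787) = -1.242636
  x_3 = 0.150787 - (-1.242636)×(0.150787 - 2.970000)/(-1.242636 - 39.048073)
       = 0.237737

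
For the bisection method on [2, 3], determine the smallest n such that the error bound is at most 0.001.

We need (b-a)/2^n ≤ 0.001
(3 - 2)/2^n ≤ 0.001
1/2^n ≤ 0.001
2^n ≥ 1000
n ≥ log₂(1000) = 9.97
n ≥ 10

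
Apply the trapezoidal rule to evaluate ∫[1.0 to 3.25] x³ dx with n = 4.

f(x) = x³
a = 1.0, b = 3.25, n = 4
h = (b - a)/n = 0.562500

Trapezoidal rule: (h/2)[f(x₀) + 2f(x₁) + 2f(x₂) + ... + f(xₙ)]

x_0 = 1.0000, f(x_0) = 1.000000, coefficient = 1
x_1 = 1.5625, f(x_1) = 3.814697, coefficient = 2
x_2 = 2.1250, f(x_2) = 9.595703, coefficient = 2
x_3 = 2.6875, f(x_3) = 19.410889, coefficient = 2
x_4 = 3.2500, f(x_4) = 34.328125, coefficient = 1

I ≈ (0.562500/2) × 100.970703 = 28.398010
Exact value: 27.641602
Error: 0.756409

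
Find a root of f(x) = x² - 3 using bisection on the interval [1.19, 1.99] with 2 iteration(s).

f(x) = x² - 3
Initial interval: [1.19, 1.99]

Iteration 1:
  c_1 = (1.190000 + 1.990000)/2 = 1.590000
  f(c_1) = f(1.590000) = -0.471900
  f(a) × f(c) ≥ 0, new interval: [1.590000, 1.990000]
Iteration 2:
  c_2 = (1.590000 + 1.990000)/2 = 1.790000
  f(c_2) = f(1.790000) = 0.204100
  f(a) × f(c) < 0, new interval: [1.590000, 1.790000]

After 2 iteration(s), the approximation is c_2 = 1.790000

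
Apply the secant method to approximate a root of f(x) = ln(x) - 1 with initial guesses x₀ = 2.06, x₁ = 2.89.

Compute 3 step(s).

f(x) = ln(x) - 1
x₀ = 2.06, x₁ = 2.89

Secant formula: x_{n+1} = x_n - f(x_n)(x_n - x_{n-1})/(f(x_n) - f(x_{n-1}))

Iteration 1:
  f(2.060000) = -0.277294
  f(2.890000) = 0.061257
  x_2 = 2.890000 - 0.061257×(2.890000 - 2.060000)/(0.061257 - (-0.277294))
       = 2.739822
Iteration 2:
  f(2.890000) = 0.061257
  f(2.739822) = 0.007893
  x_3 = 2.739822 - 0.007893×(2.739822 - 2.890000)/(0.007893 - 0.061257)
       = 2.717609
Iteration 3:
  f(2.739822) = 0.007893
  f(2.717609) = -0.000247
  x_4 = 2.717609 - (-0.000247)×(2.717609 - 2.739822)/(-0.000247 - 0.007893)
       = 2.718284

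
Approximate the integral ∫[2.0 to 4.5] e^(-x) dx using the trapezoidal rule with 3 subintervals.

f(x) = e^(-x)
a = 2.0, b = 4.5, n = 3
h = (b - a)/n = 0.833333

Trapezoidal rule: (h/2)[f(x₀) + 2f(x₁) + 2f(x₂) + ... + f(xₙ)]

x_0 = 2.0000, f(x_0) = 0.135335, coefficient = 1
x_1 = 2.8333, f(x_1) = 0.058816, coefficient = 2
x_2 = 3.6667, f(x_2) = 0.025562, coefficient = 2
x_3 = 4.5000, f(x_3) = 0.011109, coefficient = 1

I ≈ (0.833333/2) × 0.315200 = 0.131333
Exact value: 0.124226
Error: 0.007107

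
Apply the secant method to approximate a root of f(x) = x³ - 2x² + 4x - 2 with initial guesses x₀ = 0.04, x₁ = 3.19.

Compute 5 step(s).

f(x) = x³ - 2x² + 4x - 2
x₀ = 0.04, x₁ = 3.19

Secant formula: x_{n+1} = x_n - f(x_n)(x_n - x_{n-1})/(f(x_n) - f(x_{n-1}))

Iteration 1:
  f(0.040000) = -1.843136
  f(3.190000) = 22.869559
  x_2 = 3.190000 - 22.869559×(3.190000 - 0.040000)/(22.869559 - (-1.843136))
       = 0.274935
Iteration 2:
  f(3.190000) = 22.869559
  f(0.274935) = -1.030656
  x_3 = 0.274935 - (-1.030656)×(0.274935 - 3.190000)/(-1.030656 - 22.869559)
       = 0.400642
Iteration 3:
  f(0.274935) = -1.030656
  f(0.400642) = -0.654151
  x_4 = 0.400642 - (-0.654151)×(0.400642 - 0.274935)/(-0.654151 - (-1.030656))
       = 0.619049
Iteration 4:
  f(0.400642) = -0.654151
  f(0.619049) = -0.053014
  x_5 = 0.619049 - (-0.053014)×(0.619049 - 0.400642)/(-0.053014 - (-0.654151))
       = 0.638310
Iteration 5:
  f(0.619049) = -0.053014
  f(0.638310) = -0.001566
  x_6 = 0.638310 - (-0.001566)×(0.638310 - 0.619049)/(-0.001566 - (-0.053014))
       = 0.638896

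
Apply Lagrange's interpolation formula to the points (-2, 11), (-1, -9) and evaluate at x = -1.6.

Lagrange interpolation formula:
P(x) = Σ yᵢ × Lᵢ(x)
where Lᵢ(x) = Π_{j≠i} (x - xⱼ)/(xᵢ - xⱼ)

L_0(-1.6) = (-1.6 - (-1))/(-2 - (-1)) = 0.600000
L_1(-1.6) = (-1.6 - (-2))/(-1 - (-2)) = 0.400000

P(-1.6) = 11×L_0(-1.6) + (-9)×L_1(-1.6)
P(-1.6) = 3.000000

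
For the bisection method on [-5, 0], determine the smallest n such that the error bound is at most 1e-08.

We need (b-a)/2^n ≤ 1e-08
(0 - (-5))/2^n ≤ 1e-08
5/2^n ≤ 1e-08
2^n ≥ 500000000
n ≥ log₂(500000000) = 28.90
n ≥ 29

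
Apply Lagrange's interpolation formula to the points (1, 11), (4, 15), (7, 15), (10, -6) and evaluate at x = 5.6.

Lagrange interpolation formula:
P(x) = Σ yᵢ × Lᵢ(x)
where Lᵢ(x) = Π_{j≠i} (x - xⱼ)/(xᵢ - xⱼ)

L_0(5.6) = (5.6 - 4)/(1 - 4) × (5.6 - 7)/(1 - 7) × (5.6 - 10)/(1 - 10) = -0.060840
L_1(5.6) = (5.6 - 1)/(4 - 1) × (5.6 - 7)/(4 - 7) × (5.6 - 10)/(4 - 10) = 0.524741
L_2(5.6) = (5.6 - 1)/(7 - 1) × (5.6 - 4)/(7 - 4) × (5.6 - 10)/(7 - 10) = 0.599704
L_3(5.6) = (5.6 - 1)/(10 - 1) × (5.6 - 4)/(10 - 4) × (5.6 - 7)/(10 - 7) = -0.063605

P(5.6) = 11×L_0(5.6) + 15×L_1(5.6) + 15×L_2(5.6) + (-6)×L_3(5.6)
P(5.6) = 16.579062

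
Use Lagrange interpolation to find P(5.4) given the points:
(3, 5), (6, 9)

Lagrange interpolation formula:
P(x) = Σ yᵢ × Lᵢ(x)
where Lᵢ(x) = Π_{j≠i} (x - xⱼ)/(xᵢ - xⱼ)

L_0(5.4) = (5.4 - 6)/(3 - 6) = 0.200000
L_1(5.4) = (5.4 - 3)/(6 - 3) = 0.800000

P(5.4) = 5×L_0(5.4) + 9×L_1(5.4)
P(5.4) = 8.200000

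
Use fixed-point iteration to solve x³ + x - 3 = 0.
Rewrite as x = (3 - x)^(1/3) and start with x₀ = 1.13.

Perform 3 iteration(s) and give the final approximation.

Equation: x³ + x - 3 = 0
Fixed-point form: x = (3 - x)^(1/3)
x₀ = 1.13

x_1 = g(1.130000) = 1.232009
x_2 = g(1.232009) = 1.209187
x_3 = g(1.209187) = 1.214367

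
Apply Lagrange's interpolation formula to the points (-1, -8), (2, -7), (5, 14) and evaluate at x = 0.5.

Lagrange interpolation formula:
P(x) = Σ yᵢ × Lᵢ(x)
where Lᵢ(x) = Π_{j≠i} (x - xⱼ)/(xᵢ - xⱼ)

L_0(0.5) = (0.5 - 2)/(-1 - 2) × (0.5 - 5)/(-1 - 5) = 0.375000
L_1(0.5) = (0.5 - (-1))/(2 - (-1)) × (0.5 - 5)/(2 - 5) = 0.750000
L_2(0.5) = (0.5 - (-1))/(5 - (-1)) × (0.5 - 2)/(5 - 2) = -0.125000

P(0.5) = (-8)×L_0(0.5) + (-7)×L_1(0.5) + 14×L_2(0.5)
P(0.5) = -10.000000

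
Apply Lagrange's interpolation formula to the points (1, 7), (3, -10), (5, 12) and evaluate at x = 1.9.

Lagrange interpolation formula:
P(x) = Σ yᵢ × Lᵢ(x)
where Lᵢ(x) = Π_{j≠i} (x - xⱼ)/(xᵢ - xⱼ)

L_0(1.9) = (1.9 - 3)/(1 - 3) × (1.9 - 5)/(1 - 5) = 0.426250
L_1(1.9) = (1.9 - 1)/(3 - 1) × (1.9 - 5)/(3 - 5) = 0.697500
L_2(1.9) = (1.9 - 1)/(5 - 1) × (1.9 - 3)/(5 - 3) = -0.123750

P(1.9) = 7×L_0(1.9) + (-10)×L_1(1.9) + 12×L_2(1.9)
P(1.9) = -5.476250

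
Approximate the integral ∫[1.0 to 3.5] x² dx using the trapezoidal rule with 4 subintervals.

f(x) = x²
a = 1.0, b = 3.5, n = 4
h = (b - a)/n = 0.625000

Trapezoidal rule: (h/2)[f(x₀) + 2f(x₁) + 2f(x₂) + ... + f(xₙ)]

x_0 = 1.0000, f(x_0) = 1.000000, coefficient = 1
x_1 = 1.6250, f(x_1) = 2.640625, coefficient = 2
x_2 = 2.2500, f(x_2) = 5.062500, coefficient = 2
x_3 = 2.8750, f(x_3) = 8.265625, coefficient = 2
x_4 = 3.5000, f(x_4) = 12.250000, coefficient = 1

I ≈ (0.625000/2) × 45.187500 = 14.121094
Exact value: 13.958333
Error: 0.162760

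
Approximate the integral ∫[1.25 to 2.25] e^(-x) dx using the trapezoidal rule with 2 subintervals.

f(x) = e^(-x)
a = 1.25, b = 2.25, n = 2
h = (b - a)/n = 0.500000

Trapezoidal rule: (h/2)[f(x₀) + 2f(x₁) + 2f(x₂) + ... + f(xₙ)]

x_0 = 1.2500, f(x_0) = 0.286505, coefficient = 1
x_1 = 1.7500, f(x_1) = 0.173774, coefficient = 2
x_2 = 2.2500, f(x_2) = 0.105399, coefficient = 1

I ≈ (0.500000/2) × 0.739452 = 0.184863
Exact value: 0.181106
Error: 0.003757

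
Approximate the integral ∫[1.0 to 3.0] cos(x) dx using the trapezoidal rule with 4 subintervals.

f(x) = cos(x)
a = 1.0, b = 3.0, n = 4
h = (b - a)/n = 0.500000

Trapezoidal rule: (h/2)[f(x₀) + 2f(x₁) + 2f(x₂) + ... + f(xₙ)]

x_0 = 1.0000, f(x_0) = 0.540302, coefficient = 1
x_1 = 1.5000, f(x_1) = 0.070737, coefficient = 2
x_2 = 2.0000, f(x_2) = -0.416147, coefficient = 2
x_3 = 2.5000, f(x_3) = -0.801144, coefficient = 2
x_4 = 3.0000, f(x_4) = -0.989992, coefficient = 1

I ≈ (0.500000/2) × -2.742797 = -0.685699
Exact value: -0.700351
Error: 0.014652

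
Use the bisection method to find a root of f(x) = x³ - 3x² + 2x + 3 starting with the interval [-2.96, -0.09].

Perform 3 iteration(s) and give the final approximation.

f(x) = x³ - 3x² + 2x + 3
Initial interval: [-2.96, -0.09]

Iteration 1:
  c_1 = (-2.960000 + (-0.090000))/2 = -1.525000
  f(c_1) = f(-1.525000) = -10.573453
  f(a) × f(c) ≥ 0, new interval: [-1.525000, -0.090000]
Iteration 2:
  c_2 = (-1.525000 + (-0.090000))/2 = -0.807500
  f(c_2) = f(-0.807500) = -1.097704
  f(a) × f(c) ≥ 0, new interval: [-0.807500, -0.090000]
Iteration 3:
  c_3 = (-0.807500 + (-0.090000))/2 = -0.448750
  f(c_3) = f(-0.448750) = 1.408003
  f(a) × f(c) < 0, new interval: [-0.807500, -0.448750]

After 3 iteration(s), the approximation is c_3 = -0.448750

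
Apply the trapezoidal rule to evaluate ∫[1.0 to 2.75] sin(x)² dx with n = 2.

f(x) = sin(x)²
a = 1.0, b = 2.75, n = 2
h = (b - a)/n = 0.875000

Trapezoidal rule: (h/2)[f(x₀) + 2f(x₁) + 2f(x₂) + ... + f(xₙ)]

x_0 = 1.0000, f(x_0) = 0.708073, coefficient = 1
x_1 = 1.8750, f(x_1) = 0.910280, coefficient = 2
x_2 = 2.7500, f(x_2) = 0.145665, coefficient = 1

I ≈ (0.875000/2) × 2.674298 = 1.170005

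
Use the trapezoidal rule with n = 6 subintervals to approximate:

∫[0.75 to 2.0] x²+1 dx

f(x) = x²+1
a = 0.75, b = 2.0, n = 6
h = (b - a)/n = 0.208333

Trapezoidal rule: (h/2)[f(x₀) + 2f(x₁) + 2f(x₂) + ... + f(xₙ)]

x_0 = 0.7500, f(x_0) = 1.562500, coefficient = 1
x_1 = 0.9583, f(x_1) = 1.918403, coefficient = 2
x_2 = 1.1667, f(x_2) = 2.361111, coefficient = 2
x_3 = 1.3750, f(x_3) = 2.890625, coefficient = 2
x_4 = 1.5833, f(x_4) = 3.506944, coefficient = 2
x_5 = 1.7917, f(x_5) = 4.210069, coefficient = 2
x_6 = 2.0000, f(x_6) = 5.000000, coefficient = 1

I ≈ (0.208333/2) × 36.336806 = 3.785084
Exact value: 3.776042
Error: 0.009042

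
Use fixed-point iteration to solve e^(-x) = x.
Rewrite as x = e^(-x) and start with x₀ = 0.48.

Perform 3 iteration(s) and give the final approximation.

Equation: e^(-x) = x
Fixed-point form: x = e^(-x)
x₀ = 0.48

x_1 = g(0.480000) = 0.618783
x_2 = g(0.618783) = 0.538599
x_3 = g(0.538599) = 0.583565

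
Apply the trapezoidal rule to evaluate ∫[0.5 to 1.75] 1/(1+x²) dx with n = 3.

f(x) = 1/(1+x²)
a = 0.5, b = 1.75, n = 3
h = (b - a)/n = 0.416667

Trapezoidal rule: (h/2)[f(x₀) + 2f(x₁) + 2f(x₂) + ... + f(xₙ)]

x_0 = 0.5000, f(x_0) = 0.800000, coefficient = 1
x_1 = 0.9167, f(x_1) = 0.543396, coefficient = 2
x_2 = 1.3333, f(x_2) = 0.360000, coefficient = 2
x_3 = 1.7500, f(x_3) = 0.246154, coefficient = 1

I ≈ (0.416667/2) × 2.852946 = 0.594364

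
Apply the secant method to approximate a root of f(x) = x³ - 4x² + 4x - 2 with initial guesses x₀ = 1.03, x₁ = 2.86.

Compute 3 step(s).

f(x) = x³ - 4x² + 4x - 2
x₀ = 1.03, x₁ = 2.86

Secant formula: x_{n+1} = x_n - f(x_n)(x_n - x_{n-1})/(f(x_n) - f(x_{n-1}))

Iteration 1:
  f(1.030000) = -1.030873
  f(2.860000) = 0.115256
  x_2 = 2.860000 - 0.115256×(2.860000 - 1.030000)/(0.115256 - (-1.030873))
       = 2.675973
Iteration 2:
  f(2.860000) = 0.115256
  f(2.675973) = -0.777242
  x_3 = 2.675973 - (-0.777242)×(2.675973 - 2.860000)/(-0.777242 - 0.115256)
       = 2.836235
Iteration 3:
  f(2.675973) = -0.777242
  f(2.836235) = -0.016652
  x_4 = 2.836235 - (-0.016652)×(2.836235 - 2.675973)/(-0.016652 - (-0.777242))
       = 2.839744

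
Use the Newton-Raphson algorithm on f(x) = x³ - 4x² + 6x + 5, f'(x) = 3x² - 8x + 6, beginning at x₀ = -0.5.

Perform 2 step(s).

f(x) = x³ - 4x² + 6x + 5
f'(x) = 3x² - 8x + 6
x₀ = -0.5

Newton-Raphson formula: x_{n+1} = x_n - f(x_n)/f'(x_n)

Iteration 1:
  f(-0.500000) = 0.875000
  f'(-0.500000) = 10.750000
  x_1 = -0.500000 - 0.875000/10.750000 = -0.581395
Iteration 2:
  f(-0.581395) = -0.036978
  f'(-0.581395) = 11.665224
  x_2 = -0.581395 - (-0.036978)/11.665224 = -0.578225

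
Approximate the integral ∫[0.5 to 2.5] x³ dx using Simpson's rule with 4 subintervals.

f(x) = x³
a = 0.5, b = 2.5, n = 4
h = (b - a)/n = 0.500000

Simpson's rule: (h/3)[f(x₀) + 4f(x₁) + 2f(x₂) + ... + f(xₙ)]

x_0 = 0.5000, f(x_0) = 0.125000, coefficient = 1
x_1 = 1.0000, f(x_1) = 1.000000, coefficient = 4
x_2 = 1.5000, f(x_2) = 3.375000, coefficient = 2
x_3 = 2.0000, f(x_3) = 8.000000, coefficient = 4
x_4 = 2.5000, f(x_4) = 15.625000, coefficient = 1

I ≈ (0.500000/3) × 58.500000 = 9.750000
Exact value: 9.750000
Error: 0.000000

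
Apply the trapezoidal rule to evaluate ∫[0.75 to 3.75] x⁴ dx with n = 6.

f(x) = x⁴
a = 0.75, b = 3.75, n = 6
h = (b - a)/n = 0.500000

Trapezoidal rule: (h/2)[f(x₀) + 2f(x₁) + 2f(x₂) + ... + f(xₙ)]

x_0 = 0.7500, f(x_0) = 0.316406, coefficient = 1
x_1 = 1.2500, f(x_1) = 2.441406, coefficient = 2
x_2 = 1.7500, f(x_2) = 9.378906, coefficient = 2
x_3 = 2.2500, f(x_3) = 25.628906, coefficient = 2
x_4 = 2.7500, f(x_4) = 57.191406, coefficient = 2
x_5 = 3.2500, f(x_5) = 111.566406, coefficient = 2
x_6 = 3.7500, f(x_6) = 197.753906, coefficient = 1

I ≈ (0.500000/2) × 610.484375 = 152.621094
Exact value: 148.267969
Error: 4.353125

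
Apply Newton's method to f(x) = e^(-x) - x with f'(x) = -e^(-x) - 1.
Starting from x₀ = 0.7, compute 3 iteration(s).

f(x) = e^(-x) - x
f'(x) = -e^(-x) - 1
x₀ = 0.7

Newton-Raphson formula: x_{n+1} = x_n - f(x_n)/f'(x_n)

Iteration 1:
  f(0.700000) = -0.203415
  f'(0.700000) = -1.496585
  x_1 = 0.700000 - (-0.203415)/(-1.496585) = 0.564081
Iteration 2:
  f(0.564081) = 0.004802
  f'(0.564081) = -1.568883
  x_2 = 0.564081 - 0.004802/(-1.568883) = 0.567142
Iteration 3:
  f(0.567142) = 0.000003
  f'(0.567142) = -1.567144
  x_3 = 0.567142 - 0.000003/(-1.567144) = 0.567143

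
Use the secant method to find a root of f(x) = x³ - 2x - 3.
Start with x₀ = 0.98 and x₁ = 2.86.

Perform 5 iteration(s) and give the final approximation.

f(x) = x³ - 2x - 3
x₀ = 0.98, x₁ = 2.86

Secant formula: x_{n+1} = x_n - f(x_n)(x_n - x_{n-1})/(f(x_n) - f(x_{n-1}))

Iteration 1:
  f(0.980000) = -4.018808
  f(2.860000) = 14.673656
  x_2 = 2.860000 - 14.673656×(2.860000 - 0.980000)/(14.673656 - (-4.018808))
       = 1.384193
Iteration 2:
  f(2.860000) = 14.673656
  f(1.384193) = -3.116287
  x_3 = 1.384193 - (-3.116287)×(1.384193 - 2.860000)/(-3.116287 - 14.673656)
       = 1.642712
Iteration 3:
  f(1.384193) = -3.116287
  f(1.642712) = -1.852563
  x_4 = 1.642712 - (-1.852563)×(1.642712 - 1.384193)/(-1.852563 - (-3.116287))
       = 2.021689
Iteration 4:
  f(1.642712) = -1.852563
  f(2.021689) = 1.219723
  x_5 = 2.021689 - 1.219723×(2.021689 - 1.642712)/(1.219723 - (-1.852563))
       = 1.871232
Iteration 5:
  f(2.021689) = 1.219723
  f(1.871232) = -0.190329
  x_6 = 1.871232 - (-0.190329)×(1.871232 - 2.021689)/(-0.190329 - 1.219723)
       = 1.891541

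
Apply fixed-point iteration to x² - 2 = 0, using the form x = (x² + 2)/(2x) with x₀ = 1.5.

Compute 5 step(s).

Equation: x² - 2 = 0
Fixed-point form: x = (x² + 2)/(2x)
x₀ = 1.5

x_1 = g(1.500000) = 1.416667
x_2 = g(1.416667) = 1.414216
x_3 = g(1.414216) = 1.414214
x_4 = g(1.414214) = 1.414214
x_5 = g(1.414214) = 1.414214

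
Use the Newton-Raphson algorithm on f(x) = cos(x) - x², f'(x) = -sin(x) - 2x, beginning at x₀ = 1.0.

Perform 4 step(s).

f(x) = cos(x) - x²
f'(x) = -sin(x) - 2x
x₀ = 1.0

Newton-Raphson formula: x_{n+1} = x_n - f(x_n)/f'(x_n)

Iteration 1:
  f(1.000000) = -0.459698
  f'(1.000000) = -2.841471
  x_1 = 1.000000 - (-0.459698)/(-2.841471) = 0.838218
Iteration 2:
  f(0.838218) = -0.033822
  f'(0.838218) = -2.419890
  x_2 = 0.838218 - (-0.033822)/(-2.419890) = 0.824242
Iteration 3:
  f(0.824242) = -0.000261
  f'(0.824242) = -2.382517
  x_3 = 0.824242 - (-0.000261)/(-2.382517) = 0.824132
Iteration 4:
  f(0.824132) = 0.000000
  f'(0.824132) = -2.382223
  x_4 = 0.824132 - 0.000000/(-2.382223) = 0.824132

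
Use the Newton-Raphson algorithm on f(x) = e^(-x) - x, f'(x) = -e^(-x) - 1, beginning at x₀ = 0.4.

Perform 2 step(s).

f(x) = e^(-x) - x
f'(x) = -e^(-x) - 1
x₀ = 0.4

Newton-Raphson formula: x_{n+1} = x_n - f(x_n)/f'(x_n)

Iteration 1:
  f(0.400000) = 0.270320
  f'(0.400000) = -1.670320
  x_1 = 0.400000 - 0.270320/(-1.670320) = 0.561837
Iteration 2:
  f(0.561837) = 0.008323
  f'(0.561837) = -1.570161
  x_2 = 0.561837 - 0.008323/(-1.570161) = 0.567138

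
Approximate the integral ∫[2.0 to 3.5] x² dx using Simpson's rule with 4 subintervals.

f(x) = x²
a = 2.0, b = 3.5, n = 4
h = (b - a)/n = 0.375000

Simpson's rule: (h/3)[f(x₀) + 4f(x₁) + 2f(x₂) + ... + f(xₙ)]

x_0 = 2.0000, f(x_0) = 4.000000, coefficient = 1
x_1 = 2.3750, f(x_1) = 5.640625, coefficient = 4
x_2 = 2.7500, f(x_2) = 7.562500, coefficient = 2
x_3 = 3.1250, f(x_3) = 9.765625, coefficient = 4
x_4 = 3.5000, f(x_4) = 12.250000, coefficient = 1

I ≈ (0.375000/3) × 93.000000 = 11.625000
Exact value: 11.625000
Error: 0.000000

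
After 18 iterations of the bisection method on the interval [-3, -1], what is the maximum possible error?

Bisection error bound: |error| ≤ (b-a)/2^n
|error| ≤ (-1 - (-3))/2^18 = 2/2^18
|error| ≤ 0.0000076294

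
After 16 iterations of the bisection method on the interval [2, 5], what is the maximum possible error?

Bisection error bound: |error| ≤ (b-a)/2^n
|error| ≤ (5 - 2)/2^16 = 3/2^16
|error| ≤ 0.0000457764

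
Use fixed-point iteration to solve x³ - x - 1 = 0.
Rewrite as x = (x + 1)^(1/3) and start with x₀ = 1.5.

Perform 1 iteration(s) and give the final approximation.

Equation: x³ - x - 1 = 0
Fixed-point form: x = (x + 1)^(1/3)
x₀ = 1.5

x_1 = g(1.500000) = 1.357209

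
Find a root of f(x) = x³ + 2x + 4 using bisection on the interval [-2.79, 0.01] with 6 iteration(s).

f(x) = x³ + 2x + 4
Initial interval: [-2.79, 0.01]

Iteration 1:
  c_1 = (-2.790000 + 0.010000)/2 = -1.390000
  f(c_1) = f(-1.390000) = -1.465619
  f(a) × f(c) ≥ 0, new interval: [-1.390000, 0.010000]
Iteration 2:
  c_2 = (-1.390000 + 0.010000)/2 = -0.690000
  f(c_2) = f(-0.690000) = 2.291491
  f(a) × f(c) < 0, new interval: [-1.390000, -0.690000]
Iteration 3:
  c_3 = (-1.390000 + (-0.690000))/2 = -1.040000
  f(c_3) = f(-1.040000) = 0.795136
  f(a) × f(c) < 0, new interval: [-1.390000, -1.040000]
Iteration 4:
  c_4 = (-1.390000 + (-1.040000))/2 = -1.215000
  f(c_4) = f(-1.215000) = -0.223613
  f(a) × f(c) ≥ 0, new interval: [-1.215000, -1.040000]
Iteration 5:
  c_5 = (-1.215000 + (-1.040000))/2 = -1.127500
  f(c_5) = f(-1.127500) = 0.311659
  f(a) × f(c) < 0, new interval: [-1.215000, -1.127500]
Iteration 6:
  c_6 = (-1.215000 + (-1.127500))/2 = -1.171250
  f(c_6) = f(-1.171250) = 0.050748
  f(a) × f(c) < 0, new interval: [-1.215000, -1.171250]

After 6 iteration(s), the approximation is c_6 = -1.171250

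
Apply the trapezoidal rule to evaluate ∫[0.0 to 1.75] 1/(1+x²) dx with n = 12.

f(x) = 1/(1+x²)
a = 0.0, b = 1.75, n = 12
h = (b - a)/n = 0.145833

Trapezoidal rule: (h/2)[f(x₀) + 2f(x₁) + 2f(x₂) + ... + f(xₙ)]

x_0 = 0.0000, f(x_0) = 1.000000, coefficient = 1
x_1 = 0.1458, f(x_1) = 0.979176, coefficient = 2
x_2 = 0.2917, f(x_2) = 0.921600, coefficient = 2
x_3 = 0.4375, f(x_3) = 0.839344, coefficient = 2
x_4 = 0.5833, f(x_4) = 0.746114, coefficient = 2
x_5 = 0.7292, f(x_5) = 0.652876, coefficient = 2
x_6 = 0.8750, f(x_6) = 0.566372, coefficient = 2
x_7 = 1.0208, f(x_7) = 0.489692, coefficient = 2
x_8 = 1.1667, f(x_8) = 0.423529, coefficient = 2
x_9 = 1.3125, f(x_9) = 0.367288, coefficient = 2
x_10 = 1.4583, f(x_10) = 0.319822, coefficient = 2
x_11 = 1.6042, f(x_11) = 0.279849, coefficient = 2
x_12 = 1.7500, f(x_12) = 0.246154, coefficient = 1

I ≈ (0.145833/2) × 14.417480 = 1.051275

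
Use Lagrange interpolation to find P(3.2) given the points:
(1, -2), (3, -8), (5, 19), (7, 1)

Lagrange interpolation formula:
P(x) = Σ yᵢ × Lᵢ(x)
where Lᵢ(x) = Π_{j≠i} (x - xⱼ)/(xᵢ - xⱼ)

L_0(3.2) = (3.2 - 3)/(1 - 3) × (3.2 - 5)/(1 - 5) × (3.2 - 7)/(1 - 7) = -0.028500
L_1(3.2) = (3.2 - 1)/(3 - 1) × (3.2 - 5)/(3 - 5) × (3.2 - 7)/(3 - 7) = 0.940500
L_2(3.2) = (3.2 - 1)/(5 - 1) × (3.2 - 3)/(5 - 3) × (3.2 - 7)/(5 - 7) = 0.104500
L_3(3.2) = (3.2 - 1)/(7 - 1) × (3.2 - 3)/(7 - 3) × (3.2 - 5)/(7 - 5) = -0.016500

P(3.2) = (-2)×L_0(3.2) + (-8)×L_1(3.2) + 19×L_2(3.2) + 1×L_3(3.2)
P(3.2) = -5.498000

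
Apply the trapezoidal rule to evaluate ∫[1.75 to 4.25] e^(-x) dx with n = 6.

f(x) = e^(-x)
a = 1.75, b = 4.25, n = 6
h = (b - a)/n = 0.416667

Trapezoidal rule: (h/2)[f(x₀) + 2f(x₁) + 2f(x₂) + ... + f(xₙ)]

x_0 = 1.7500, f(x_0) = 0.173774, coefficient = 1
x_1 = 2.1667, f(x_1) = 0.114559, coefficient = 2
x_2 = 2.5833, f(x_2) = 0.075522, coefficient = 2
x_3 = 3.0000, f(x_3) = 0.049787, coefficient = 2
x_4 = 3.4167, f(x_4) = 0.032822, coefficient = 2
x_5 = 3.8333, f(x_5) = 0.021637, coefficient = 2
x_6 = 4.2500, f(x_6) = 0.014264, coefficient = 1

I ≈ (0.416667/2) × 0.776692 = 0.161811
Exact value: 0.159510
Error: 0.002301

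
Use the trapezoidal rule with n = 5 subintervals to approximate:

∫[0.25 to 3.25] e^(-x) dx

f(x) = e^(-x)
a = 0.25, b = 3.25, n = 5
h = (b - a)/n = 0.600000

Trapezoidal rule: (h/2)[f(x₀) + 2f(x₁) + 2f(x₂) + ... + f(xₙ)]

x_0 = 0.2500, f(x_0) = 0.778801, coefficient = 1
x_1 = 0.8500, f(x_1) = 0.427415, coefficient = 2
x_2 = 1.4500, f(x_2) = 0.234570, coefficient = 2
x_3 = 2.0500, f(x_3) = 0.128735, coefficient = 2
x_4 = 2.6500, f(x_4) = 0.070651, coefficient = 2
x_5 = 3.2500, f(x_5) = 0.038774, coefficient = 1

I ≈ (0.600000/2) × 2.540318 = 0.762095
Exact value: 0.740027
Error: 0.022069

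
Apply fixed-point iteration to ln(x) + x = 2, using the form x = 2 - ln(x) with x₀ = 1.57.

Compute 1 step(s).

Equation: ln(x) + x = 2
Fixed-point form: x = 2 - ln(x)
x₀ = 1.57

x_1 = g(1.570000) = 1.548924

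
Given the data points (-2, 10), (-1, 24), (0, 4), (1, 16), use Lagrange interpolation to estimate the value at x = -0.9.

Lagrange interpolation formula:
P(x) = Σ yᵢ × Lᵢ(x)
where Lᵢ(x) = Π_{j≠i} (x - xⱼ)/(xᵢ - xⱼ)

L_0(-0.9) = (-0.9 - (-1))/(-2 - (-1)) × (-0.9 - 0)/(-2 - 0) × (-0.9 - 1)/(-2 - 1) = -0.028500
L_1(-0.9) = (-0.9 - (-2))/(-1 - (-2)) × (-0.9 - 0)/(-1 - 0) × (-0.9 - 1)/(-1 - 1) = 0.940500
L_2(-0.9) = (-0.9 - (-2))/(0 - (-2)) × (-0.9 - (-1))/(0 - (-1)) × (-0.9 - 1)/(0 - 1) = 0.104500
L_3(-0.9) = (-0.9 - (-2))/(1 - (-2)) × (-0.9 - (-1))/(1 - (-1)) × (-0.9 - 0)/(1 - 0) = -0.016500

P(-0.9) = 10×L_0(-0.9) + 24×L_1(-0.9) + 4×L_2(-0.9) + 16×L_3(-0.9)
P(-0.9) = 22.441000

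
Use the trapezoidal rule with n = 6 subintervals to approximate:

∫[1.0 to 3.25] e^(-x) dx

f(x) = e^(-x)
a = 1.0, b = 3.25, n = 6
h = (b - a)/n = 0.375000

Trapezoidal rule: (h/2)[f(x₀) + 2f(x₁) + 2f(x₂) + ... + f(xₙ)]

x_0 = 1.0000, f(x_0) = 0.367879, coefficient = 1
x_1 = 1.3750, f(x_1) = 0.252840, coefficient = 2
x_2 = 1.7500, f(x_2) = 0.173774, coefficient = 2
x_3 = 2.1250, f(x_3) = 0.119433, coefficient = 2
x_4 = 2.5000, f(x_4) = 0.082085, coefficient = 2
x_5 = 2.8750, f(x_5) = 0.056416, coefficient = 2
x_6 = 3.2500, f(x_6) = 0.038774, coefficient = 1

I ≈ (0.375000/2) × 1.775749 = 0.332953
Exact value: 0.329105
Error: 0.003848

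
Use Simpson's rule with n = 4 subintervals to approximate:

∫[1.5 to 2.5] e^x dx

f(x) = e^x
a = 1.5, b = 2.5, n = 4
h = (b - a)/n = 0.250000

Simpson's rule: (h/3)[f(x₀) + 4f(x₁) + 2f(x₂) + ... + f(xₙ)]

x_0 = 1.5000, f(x_0) = 4.481689, coefficient = 1
x_1 = 1.7500, f(x_1) = 5.754603, coefficient = 4
x_2 = 2.0000, f(x_2) = 7.389056, coefficient = 2
x_3 = 2.2500, f(x_3) = 9.487736, coefficient = 4
x_4 = 2.5000, f(x_4) = 12.182494, coefficient = 1

I ≈ (0.250000/3) × 92.411649 = 7.700971
Exact value: 7.700805
Error: 0.000166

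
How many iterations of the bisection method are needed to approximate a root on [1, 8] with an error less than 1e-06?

We need (b-a)/2^n ≤ 1e-06
(8 - 1)/2^n ≤ 1e-06
7/2^n ≤ 1e-06
2^n ≥ 7000000
n ≥ log₂(7000000) = 22.74
n ≥ 23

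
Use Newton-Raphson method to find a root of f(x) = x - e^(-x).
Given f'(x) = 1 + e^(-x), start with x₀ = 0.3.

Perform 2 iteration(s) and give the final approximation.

f(x) = x - e^(-x)
f'(x) = 1 + e^(-x)
x₀ = 0.3

Newton-Raphson formula: x_{n+1} = x_n - f(x_n)/f'(x_n)

Iteration 1:
  f(0.300000) = -0.440818
  f'(0.300000) = 1.740818
  x_1 = 0.300000 - (-0.440818)/1.740818 = 0.553225
Iteration 2:
  f(0.553225) = -0.021868
  f'(0.553225) = 1.575092
  x_2 = 0.553225 - (-0.021868)/1.575092 = 0.567108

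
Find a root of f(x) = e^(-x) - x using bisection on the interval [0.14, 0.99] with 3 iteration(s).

f(x) = e^(-x) - x
Initial interval: [0.14, 0.99]

Iteration 1:
  c_1 = (0.140000 + 0.990000)/2 = 0.565000
  f(c_1) = f(0.565000) = 0.003360
  f(a) × f(c) ≥ 0, new interval: [0.565000, 0.990000]
Iteration 2:
  c_2 = (0.565000 + 0.990000)/2 = 0.777500
  f(c_2) = f(0.777500) = -0.317947
  f(a) × f(c) < 0, new interval: [0.565000, 0.777500]
Iteration 3:
  c_3 = (0.565000 + 0.777500)/2 = 0.671250
  f(c_3) = f(0.671250) = -0.160181
  f(a) × f(c) < 0, new interval: [0.565000, 0.671250]

After 3 iteration(s), the approximation is c_3 = 0.671250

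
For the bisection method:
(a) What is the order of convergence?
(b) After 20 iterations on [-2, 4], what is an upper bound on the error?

(a) Bisection has linear (order 1) convergence; the error is halved each step.

(b) Error bound = (b-a)/2^n = (4 - (-2))/2^{20}
    = 6/2^{20}

(a) 1 (linear); (b) error ≤ 5.72e-06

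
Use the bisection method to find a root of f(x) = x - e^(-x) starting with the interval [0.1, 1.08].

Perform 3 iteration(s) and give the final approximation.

f(x) = x - e^(-x)
Initial interval: [0.1, 1.08]

Iteration 1:
  c_1 = (0.100000 + 1.080000)/2 = 0.590000
  f(c_1) = f(0.590000) = 0.035673
  f(a) × f(c) < 0, new interval: [0.100000, 0.590000]
Iteration 2:
  c_2 = (0.100000 + 0.590000)/2 = 0.345000
  f(c_2) = f(0.345000) = -0.363220
  f(a) × f(c) ≥ 0, new interval: [0.345000, 0.590000]
Iteration 3:
  c_3 = (0.345000 + 0.590000)/2 = 0.467500
  f(c_3) = f(0.467500) = -0.159067
  f(a) × f(c) ≥ 0, new interval: [0.467500, 0.590000]

After 3 iteration(s), the approximation is c_3 = 0.467500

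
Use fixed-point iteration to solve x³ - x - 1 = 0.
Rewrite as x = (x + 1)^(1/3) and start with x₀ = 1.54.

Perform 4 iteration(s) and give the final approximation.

Equation: x³ - x - 1 = 0
Fixed-point form: x = (x + 1)^(1/3)
x₀ = 1.54

x_1 = g(1.540000) = 1.364409
x_2 = g(1.364409) = 1.332215
x_3 = g(1.332215) = 1.326140
x_4 = g(1.326140) = 1.324988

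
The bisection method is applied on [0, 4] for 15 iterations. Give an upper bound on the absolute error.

Bisection error bound: |error| ≤ (b-a)/2^n
|error| ≤ (4 - 0)/2^15 = 4/2^15
|error| ≤ 0.0001220703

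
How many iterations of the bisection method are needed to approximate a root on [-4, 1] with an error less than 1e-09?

We need (b-a)/2^n ≤ 1e-09
(1 - (-4))/2^n ≤ 1e-09
5/2^n ≤ 1e-09
2^n ≥ 5000000000
n ≥ log₂(5000000000) = 32.22
n ≥ 33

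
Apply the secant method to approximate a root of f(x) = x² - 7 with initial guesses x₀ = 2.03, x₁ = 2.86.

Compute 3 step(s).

f(x) = x² - 7
x₀ = 2.03, x₁ = 2.86

Secant formula: x_{n+1} = x_n - f(x_n)(x_n - x_{n-1})/(f(x_n) - f(x_{n-1}))

Iteration 1:
  f(2.030000) = -2.879100
  f(2.860000) = 1.179600
  x_2 = 2.860000 - 1.179600×(2.860000 - 2.030000)/(1.179600 - (-2.879100))
       = 2.618773
Iteration 2:
  f(2.860000) = 1.179600
  f(2.618773) = -0.142028
  x_3 = 2.618773 - (-0.142028)×(2.618773 - 2.860000)/(-0.142028 - 1.179600)
       = 2.644696
Iteration 3:
  f(2.618773) = -0.142028
  f(2.644696) = -0.005581
  x_4 = 2.644696 - (-0.005581)×(2.644696 - 2.618773)/(-0.005581 - (-0.142028))
       = 2.645757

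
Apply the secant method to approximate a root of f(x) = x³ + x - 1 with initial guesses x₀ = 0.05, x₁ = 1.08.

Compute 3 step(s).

f(x) = x³ + x - 1
x₀ = 0.05, x₁ = 1.08

Secant formula: x_{n+1} = x_n - f(x_n)(x_n - x_{n-1})/(f(x_n) - f(x_{n-1}))

Iteration 1:
  f(0.050000) = -0.949875
  f(1.080000) = 1.339712
  x_2 = 1.080000 - 1.339712×(1.080000 - 0.050000)/(1.339712 - (-0.949875))
       = 0.477313
Iteration 2:
  f(1.080000) = 1.339712
  f(0.477313) = -0.413941
  x_3 = 0.477313 - (-0.413941)×(0.477313 - 1.080000)/(-0.413941 - 1.339712)
       = 0.619575
Iteration 3:
  f(0.477313) = -0.413941
  f(0.619575) = -0.142588
  x_4 = 0.619575 - (-0.142588)×(0.619575 - 0.477313)/(-0.142588 - (-0.413941))
       = 0.694328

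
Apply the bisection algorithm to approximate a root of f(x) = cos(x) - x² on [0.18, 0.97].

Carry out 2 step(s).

f(x) = cos(x) - x²
Initial interval: [0.18, 0.97]

Iteration 1:
  c_1 = (0.180000 + 0.970000)/2 = 0.575000
  f(c_1) = f(0.575000) = 0.508567
  f(a) × f(c) ≥ 0, new interval: [0.575000, 0.970000]
Iteration 2:
  c_2 = (0.575000 + 0.970000)/2 = 0.772500
  f(c_2) = f(0.772500) = 0.119412
  f(a) × f(c) ≥ 0, new interval: [0.772500, 0.970000]

After 2 iteration(s), the approximation is c_2 = 0.772500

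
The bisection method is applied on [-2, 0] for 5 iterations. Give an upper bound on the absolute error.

Bisection error bound: |error| ≤ (b-a)/2^n
|error| ≤ (0 - (-2))/2^5 = 2/2^5
|error| ≤ 0.0625000000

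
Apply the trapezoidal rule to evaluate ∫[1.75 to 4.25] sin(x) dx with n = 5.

f(x) = sin(x)
a = 1.75, b = 4.25, n = 5
h = (b - a)/n = 0.500000

Trapezoidal rule: (h/2)[f(x₀) + 2f(x₁) + 2f(x₂) + ... + f(xₙ)]

x_0 = 1.7500, f(x_0) = 0.983986, coefficient = 1
x_1 = 2.2500, f(x_1) = 0.778073, coefficient = 2
x_2 = 2.7500, f(x_2) = 0.381661, coefficient = 2
x_3 = 3.2500, f(x_3) = -0.108195, coefficient = 2
x_4 = 3.7500, f(x_4) = -0.571561, coefficient = 2
x_5 = 4.2500, f(x_5) = -0.894989, coefficient = 1

I ≈ (0.500000/2) × 1.048952 = 0.262238
Exact value: 0.267841
Error: 0.005603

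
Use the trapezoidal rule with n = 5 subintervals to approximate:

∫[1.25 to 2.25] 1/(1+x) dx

f(x) = 1/(1+x)
a = 1.25, b = 2.25, n = 5
h = (b - a)/n = 0.200000

Trapezoidal rule: (h/2)[f(x₀) + 2f(x₁) + 2f(x₂) + ... + f(xₙ)]

x_0 = 1.2500, f(x_0) = 0.444444, coefficient = 1
x_1 = 1.4500, f(x_1) = 0.408163, coefficient = 2
x_2 = 1.6500, f(x_2) = 0.377358, coefficient = 2
x_3 = 1.8500, f(x_3) = 0.350877, coefficient = 2
x_4 = 2.0500, f(x_4) = 0.327869, coefficient = 2
x_5 = 2.2500, f(x_5) = 0.307692, coefficient = 1

I ≈ (0.200000/2) × 3.680672 = 0.368067
Exact value: 0.367725
Error: 0.000342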